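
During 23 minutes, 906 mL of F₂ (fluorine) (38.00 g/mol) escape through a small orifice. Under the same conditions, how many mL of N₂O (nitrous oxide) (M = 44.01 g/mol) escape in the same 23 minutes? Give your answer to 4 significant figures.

841.9 mL

Graham's law gives rate_N₂O/rate_F₂ = √(M_F₂/M_N₂O) = √(38.00/44.01) = √0.8634 = 0.9292.
So the volume for N₂O is 906 × 0.9292 = 841.9 mL.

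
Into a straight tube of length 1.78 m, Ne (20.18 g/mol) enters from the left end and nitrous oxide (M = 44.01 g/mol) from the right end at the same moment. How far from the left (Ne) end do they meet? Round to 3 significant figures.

Graham's law gives d_Ne/d_N₂O = rate_Ne/rate_N₂O = √(M_N₂O/M_Ne) = √(44.01/20.18) = 1.477.
With d_Ne + d_N₂O = 1.78 m, d_N₂O = 1.78/(1 + 1.477) = 0.7187 m.
d_Ne = 1.78 − 0.7187 = 1.06 m.

1.06 m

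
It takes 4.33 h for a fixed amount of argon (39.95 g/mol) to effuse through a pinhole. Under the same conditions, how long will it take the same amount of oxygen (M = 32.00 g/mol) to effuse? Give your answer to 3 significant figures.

Using Graham's law: t_O₂/t_Ar = √(M_O₂/M_Ar) = √(32.00/39.95) = √0.8010 = 0.8950.
So the time for O₂ is 4.33 × 0.8950 = 3.88 h.

3.88 h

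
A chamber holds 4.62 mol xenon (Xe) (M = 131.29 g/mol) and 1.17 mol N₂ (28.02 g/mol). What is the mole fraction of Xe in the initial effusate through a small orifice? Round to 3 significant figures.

0.646

Effusion rate of each component ∝ n_i/√M_i (partial pressure × 1/√M).
So x_Xe in the escaping gas = (n_Xe/√M_Xe) / Σ(n_i/√M_i)
= (4.62/√131.29) / (4.62/√131.29 + 1.17/√28.02) = 0.4032/(0.4032 + 0.2210) = 0.646.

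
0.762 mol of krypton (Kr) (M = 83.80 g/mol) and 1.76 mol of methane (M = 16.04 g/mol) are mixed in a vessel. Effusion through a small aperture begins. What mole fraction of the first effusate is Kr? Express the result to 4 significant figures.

0.1593

Effusion rate of each component ∝ n_i/√M_i (partial pressure × 1/√M).
x_Kr(eff) = (n_Kr/√M_Kr) / (n_Kr/√M_Kr + n_CH₄/√M_CH₄)
= (0.762/√83.80) / (0.762/√83.80 + 1.76/√16.04) = 0.08324/(0.08324 + 0.4395) = 0.1593.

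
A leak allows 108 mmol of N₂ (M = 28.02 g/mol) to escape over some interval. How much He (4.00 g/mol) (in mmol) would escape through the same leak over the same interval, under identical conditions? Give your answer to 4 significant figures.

285.8 mmol

Using Graham's law: rate_He/rate_N₂ = √(M_N₂/M_He) = √(28.02/4.00) = √7.005 = 2.647.
So the amount for He is 108 × 2.647 = 285.8 mmol.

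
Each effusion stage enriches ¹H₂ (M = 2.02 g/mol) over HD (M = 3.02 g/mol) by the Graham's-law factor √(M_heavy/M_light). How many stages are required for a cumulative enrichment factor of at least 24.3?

With α = √(3.02/2.02) per stage, ln α = ½ ln(1.49505) = 0.2011.
Need α^N ≥ 24.3 ⇒ N ≥ ln(24.3) / ln α = 3.190 / 0.2011 = 15.87.
Minimum whole number of stages: N = 16.

16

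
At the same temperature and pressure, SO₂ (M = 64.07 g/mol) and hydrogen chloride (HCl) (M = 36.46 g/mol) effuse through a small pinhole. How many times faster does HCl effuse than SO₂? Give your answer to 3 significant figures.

1.33

From Graham's law, rate_HCl/rate_SO₂ = √(M_SO₂/M_HCl) = √(64.07/36.46) = √1.757 = 1.33.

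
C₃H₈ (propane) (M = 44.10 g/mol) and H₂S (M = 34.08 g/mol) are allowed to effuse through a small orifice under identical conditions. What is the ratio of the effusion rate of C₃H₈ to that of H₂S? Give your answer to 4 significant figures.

Using Graham's law: rate_C₃H₈/rate_H₂S = √(M_H₂S/M_C₃H₈) = √(34.08/44.10) = √0.7728 = 0.8791.

0.8791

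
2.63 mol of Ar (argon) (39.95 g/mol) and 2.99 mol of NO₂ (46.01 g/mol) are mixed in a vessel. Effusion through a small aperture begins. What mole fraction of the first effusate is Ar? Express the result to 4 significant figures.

Effusion rate of each component ∝ n_i/√M_i (partial pressure × 1/√M).
Mole fraction of Ar in the effusate = (n_Ar/√M_Ar) / (n_Ar/√M_Ar + n_NO₂/√M_NO₂)
= (2.63/√39.95) / (2.63/√39.95 + 2.99/√46.01) = 0.4161/(0.4161 + 0.4408) = 0.4856.

0.4856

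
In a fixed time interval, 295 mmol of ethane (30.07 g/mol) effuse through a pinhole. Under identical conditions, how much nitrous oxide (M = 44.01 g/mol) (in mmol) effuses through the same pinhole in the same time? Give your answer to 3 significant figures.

244 mmol

Using Graham's law: rate_N₂O/rate_C₂H₆ = √(M_C₂H₆/M_N₂O) = √(30.07/44.01) = √0.6833 = 0.8266.
So the amount for N₂O is 295 × 0.8266 = 244 mmol.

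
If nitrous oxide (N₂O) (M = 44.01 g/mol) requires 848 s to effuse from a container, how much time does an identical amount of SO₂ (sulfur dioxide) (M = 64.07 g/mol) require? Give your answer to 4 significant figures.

By Graham's law, t_SO₂/t_N₂O = √(M_SO₂/M_N₂O) = √(64.07/44.01) = √1.456 = 1.207.
So the time for SO₂ is 848 × 1.207 = 1023 s.

1023 s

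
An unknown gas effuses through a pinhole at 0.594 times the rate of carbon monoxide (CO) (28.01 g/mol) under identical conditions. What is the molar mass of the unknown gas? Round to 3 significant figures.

From Graham's law, rate_X/rate_CO = √(M_CO/M_X).
0.594 = √(28.01/M_X)
M_X = 28.01 / 0.594² = 28.01 / 0.3528 = 79.4 g/mol

79.4 g/mol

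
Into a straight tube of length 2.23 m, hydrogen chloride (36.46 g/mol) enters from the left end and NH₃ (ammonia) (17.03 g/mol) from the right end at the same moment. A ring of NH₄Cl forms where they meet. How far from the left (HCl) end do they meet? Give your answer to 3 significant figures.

The fronts meet when d_HCl + d_NH₃ = L with d_HCl/d_NH₃ = √(M_NH₃/M_HCl) (Graham's law). Here √(M_NH₃/M_HCl) = √(17.03/36.46) = 0.6834.
With d_HCl + d_NH₃ = 2.23 m, d_NH₃ = 2.23/(1 + 0.6834) = 1.325 m.
d_HCl = 2.23 − 1.325 = 0.905 m.

0.905 m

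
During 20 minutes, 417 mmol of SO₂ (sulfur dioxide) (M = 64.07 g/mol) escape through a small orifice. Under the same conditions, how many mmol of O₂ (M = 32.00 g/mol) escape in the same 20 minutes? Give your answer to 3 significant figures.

590 mmol

Using Graham's law: rate_O₂/rate_SO₂ = √(M_SO₂/M_O₂) = √(64.07/32.00) = √2.002 = 1.415.
So the amount for O₂ is 417 × 1.415 = 590 mmol.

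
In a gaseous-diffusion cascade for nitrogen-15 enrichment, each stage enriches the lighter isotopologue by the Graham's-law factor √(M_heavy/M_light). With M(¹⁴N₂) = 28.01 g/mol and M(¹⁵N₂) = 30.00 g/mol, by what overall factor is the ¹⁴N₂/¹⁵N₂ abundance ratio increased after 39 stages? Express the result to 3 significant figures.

3.81

Each stage multiplies the ratio by α = √(30.00/28.01), so after 39 stages the overall factor is α^39 = (30.00/28.01)^(39/2).
= 1.07105^(39/2) = 3.81.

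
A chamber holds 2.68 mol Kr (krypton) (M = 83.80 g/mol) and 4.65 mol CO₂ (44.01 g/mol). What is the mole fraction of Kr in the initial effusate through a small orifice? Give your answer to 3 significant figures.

Effusion rate of each component ∝ n_i/√M_i (partial pressure × 1/√M).
x_Kr(eff) = (n_Kr/√M_Kr) / (n_Kr/√M_Kr + n_CO₂/√M_CO₂)
= (2.68/√83.80) / (2.68/√83.80 + 4.65/√44.01) = 0.2928/(0.2928 + 0.7009) = 0.295.

0.295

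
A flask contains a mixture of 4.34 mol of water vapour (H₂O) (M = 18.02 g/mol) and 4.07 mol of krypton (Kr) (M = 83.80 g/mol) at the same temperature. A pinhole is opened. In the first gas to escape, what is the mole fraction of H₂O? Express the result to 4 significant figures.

0.6969

Effusion rate of each component ∝ n_i/√M_i (partial pressure × 1/√M).
x_H₂O(eff) = (n_H₂O/√M_H₂O) / (n_H₂O/√M_H₂O + n_Kr/√M_Kr)
= (4.34/√18.02) / (4.34/√18.02 + 4.07/√83.80) = 1.022/(1.022 + 0.4446) = 0.6969.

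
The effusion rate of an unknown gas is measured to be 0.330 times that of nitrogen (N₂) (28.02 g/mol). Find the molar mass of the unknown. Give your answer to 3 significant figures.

Since effusion rate ∝ 1/√M, rate_X/rate_N₂ = √(M_N₂/M_X).
0.330 = √(28.02/M_X)
M_X = 28.02 / 0.330² = 28.02 / 0.1089 = 257 g/mol

257 g/mol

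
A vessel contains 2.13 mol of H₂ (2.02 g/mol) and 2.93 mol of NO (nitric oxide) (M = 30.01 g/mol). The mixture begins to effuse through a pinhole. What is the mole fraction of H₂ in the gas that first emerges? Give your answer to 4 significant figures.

0.7370

The effusion rate of species i is ∝ p_i/√M_i ∝ n_i/√M_i.
So x_H₂ in the escaping gas = (n_H₂/√M_H₂) / Σ(n_i/√M_i)
= (2.13/√2.02) / (2.13/√2.02 + 2.93/√30.01) = 1.499/(1.499 + 0.5349) = 0.7370.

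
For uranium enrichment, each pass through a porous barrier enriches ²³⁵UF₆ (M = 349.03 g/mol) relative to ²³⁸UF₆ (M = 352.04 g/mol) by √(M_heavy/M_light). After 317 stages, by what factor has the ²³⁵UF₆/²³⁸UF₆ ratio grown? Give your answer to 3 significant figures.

3.90

The single-stage factor is √(M_heavy/M_light), so 317 stages give [√(352.04/349.03)]^317 = (352.04/349.03)^(317/2).
= 1.00862^(317/2) = 3.90.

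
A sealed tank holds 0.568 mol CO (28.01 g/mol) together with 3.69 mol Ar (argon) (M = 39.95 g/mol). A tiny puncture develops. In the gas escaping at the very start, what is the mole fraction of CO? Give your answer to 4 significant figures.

0.1553

The effusion rate of species i is ∝ p_i/√M_i ∝ n_i/√M_i.
So x_CO in the escaping gas = (n_CO/√M_CO) / Σ(n_i/√M_i)
= (0.568/√28.01) / (0.568/√28.01 + 3.69/√39.95) = 0.1073/(0.1073 + 0.5838) = 0.1553.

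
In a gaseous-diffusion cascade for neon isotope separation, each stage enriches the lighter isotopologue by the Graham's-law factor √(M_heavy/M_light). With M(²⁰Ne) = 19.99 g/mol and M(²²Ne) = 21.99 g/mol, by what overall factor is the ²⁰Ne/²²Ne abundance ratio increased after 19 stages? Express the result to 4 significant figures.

2.474

After 19 stages the ratio has grown by (√(21.99/19.99))^19 = (21.99/19.99)^(19/2).
= 1.10005^(19/2) = 2.474.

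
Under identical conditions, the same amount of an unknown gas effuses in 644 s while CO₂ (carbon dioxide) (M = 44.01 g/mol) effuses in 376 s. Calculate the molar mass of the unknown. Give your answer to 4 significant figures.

From Graham's law, t_X/t_CO₂ = √(M_X/M_CO₂).
644/376 = 1.713 = √(M_X/44.01)
M_X = 44.01 × 1.713² = 44.01 × 2.934 = 129.1 g/mol

129.1 g/mol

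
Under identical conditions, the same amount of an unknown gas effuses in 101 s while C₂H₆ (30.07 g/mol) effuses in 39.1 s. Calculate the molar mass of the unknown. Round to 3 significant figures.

Using Graham's law: t_X/t_C₂H₆ = √(M_X/M_C₂H₆).
101/39.1 = 2.583 = √(M_X/30.07)
M_X = 30.07 × 2.583² = 30.07 × 6.673 = 201 g/mol

201 g/mol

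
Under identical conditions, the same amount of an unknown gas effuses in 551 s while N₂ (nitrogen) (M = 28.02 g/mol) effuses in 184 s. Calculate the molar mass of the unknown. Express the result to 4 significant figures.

251.3 g/mol

Since effusion rate ∝ 1/√M, t_X/t_N₂ = √(M_X/M_N₂).
551/184 = 2.995 = √(M_X/28.02)
M_X = 28.02 × 2.995² = 28.02 × 8.967 = 251.3 g/mol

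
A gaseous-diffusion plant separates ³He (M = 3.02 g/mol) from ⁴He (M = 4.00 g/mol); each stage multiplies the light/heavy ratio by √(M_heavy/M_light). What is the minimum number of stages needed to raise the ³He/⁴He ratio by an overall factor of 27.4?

24

Per stage α = (4.00/3.02)^(1/2) = 1.32450^0.5, giving ln α = 0.1405.
Need α^N ≥ 27.4 ⇒ N ≥ ln(27.4) / ln α = 3.311 / 0.1405 = 23.56.
Rounding up, N = 24 stages.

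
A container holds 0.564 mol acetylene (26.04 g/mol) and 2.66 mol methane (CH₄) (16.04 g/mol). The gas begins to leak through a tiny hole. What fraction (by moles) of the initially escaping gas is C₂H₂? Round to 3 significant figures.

0.143

Rate_i ∝ x_i/√M_i (Graham's law weighted by mole fraction), so the effusate composition follows n_i/√M_i.
x_C₂H₂(eff) = (n_C₂H₂/√M_C₂H₂) / (n_C₂H₂/√M_C₂H₂ + n_CH₄/√M_CH₄)
= (0.564/√26.04) / (0.564/√26.04 + 2.66/√16.04) = 0.1105/(0.1105 + 0.6642) = 0.143.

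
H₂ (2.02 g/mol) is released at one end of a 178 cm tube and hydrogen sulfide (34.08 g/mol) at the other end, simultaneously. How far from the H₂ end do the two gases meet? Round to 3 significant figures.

143 cm

The fronts meet when d_H₂ + d_H₂S = L with d_H₂/d_H₂S = √(M_H₂S/M_H₂) (Graham's law). Here √(M_H₂S/M_H₂) = √(34.08/2.02) = 4.107.
With d_H₂ + d_H₂S = 178 cm, d_H₂S = 178/(1 + 4.107) = 34.85 cm.
d_H₂ = 178 − 34.85 = 143 cm.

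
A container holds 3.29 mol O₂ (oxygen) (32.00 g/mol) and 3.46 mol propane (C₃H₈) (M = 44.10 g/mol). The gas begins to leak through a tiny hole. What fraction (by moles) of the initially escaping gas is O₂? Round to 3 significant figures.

The effusion rate of species i is ∝ p_i/√M_i ∝ n_i/√M_i.
So x_O₂ in the escaping gas = (n_O₂/√M_O₂) / Σ(n_i/√M_i)
= (3.29/√32.00) / (3.29/√32.00 + 3.46/√44.10) = 0.5816/(0.5816 + 0.5210) = 0.527.

0.527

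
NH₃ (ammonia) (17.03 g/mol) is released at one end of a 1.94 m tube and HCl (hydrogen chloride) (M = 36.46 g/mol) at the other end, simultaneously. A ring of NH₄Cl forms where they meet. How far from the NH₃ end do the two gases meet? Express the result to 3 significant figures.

1.15 m

In equal time, each gas travels a distance ∝ its rate ∝ 1/√M, so d_NH₃/d_HCl = √(M_HCl/M_NH₃) = √(36.46/17.03) = 1.463.
With d_NH₃ + d_HCl = 1.94 m, d_HCl = 1.94/(1 + 1.463) = 0.7876 m.
d_NH₃ = 1.94 − 0.7876 = 1.15 m.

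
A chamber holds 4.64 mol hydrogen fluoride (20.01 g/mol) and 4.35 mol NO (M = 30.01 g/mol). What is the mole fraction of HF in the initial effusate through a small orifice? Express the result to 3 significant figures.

Each component's effusion rate ∝ (its partial pressure)·(1/√M) ∝ n_i/√M_i.
x_HF(eff) = (n_HF/√M_HF) / (n_HF/√M_HF + n_NO/√M_NO)
= (4.64/√20.01) / (4.64/√20.01 + 4.35/√30.01) = 1.037/(1.037 + 0.7941) = 0.566.

0.566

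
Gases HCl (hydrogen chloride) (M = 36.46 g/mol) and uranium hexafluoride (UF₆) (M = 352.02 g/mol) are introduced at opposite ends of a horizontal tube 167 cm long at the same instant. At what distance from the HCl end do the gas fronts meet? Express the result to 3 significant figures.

126 cm

Graham's law gives d_HCl/d_UF₆ = rate_HCl/rate_UF₆ = √(M_UF₆/M_HCl) = √(352.02/36.46) = 3.107.
With d_HCl + d_UF₆ = 167 cm, d_UF₆ = 167/(1 + 3.107) = 40.66 cm.
d_HCl = 167 − 40.66 = 126 cm.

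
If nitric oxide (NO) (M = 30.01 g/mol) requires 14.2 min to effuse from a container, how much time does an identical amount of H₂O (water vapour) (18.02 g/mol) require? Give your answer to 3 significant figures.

11.0 min

Using Graham's law: t_H₂O/t_NO = √(M_H₂O/M_NO) = √(18.02/30.01) = √0.6005 = 0.7749.
So the time for H₂O is 14.2 × 0.7749 = 11.0 min.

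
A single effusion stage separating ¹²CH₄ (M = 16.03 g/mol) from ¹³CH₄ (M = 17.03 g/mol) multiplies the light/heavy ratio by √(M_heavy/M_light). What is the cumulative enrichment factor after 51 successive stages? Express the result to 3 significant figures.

After 51 stages the ratio has grown by (√(17.03/16.03))^51 = (17.03/16.03)^(51/2).
= 1.06238^(51/2) = 4.68.

4.68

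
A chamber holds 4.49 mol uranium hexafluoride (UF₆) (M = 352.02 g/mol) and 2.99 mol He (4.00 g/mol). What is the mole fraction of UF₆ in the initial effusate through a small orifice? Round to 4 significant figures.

0.1380

Rate_i ∝ x_i/√M_i (Graham's law weighted by mole fraction), so the effusate composition follows n_i/√M_i.
So x_UF₆ in the escaping gas = (n_UF₆/√M_UF₆) / Σ(n_i/√M_i)
= (4.49/√352.02) / (4.49/√352.02 + 2.99/√4.00) = 0.2393/(0.2393 + 1.495) = 0.1380.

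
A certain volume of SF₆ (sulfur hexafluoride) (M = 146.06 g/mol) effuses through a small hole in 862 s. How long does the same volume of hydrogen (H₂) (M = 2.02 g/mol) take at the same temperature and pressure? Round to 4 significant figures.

101.4 s

By Graham's law, t_H₂/t_SF₆ = √(M_H₂/M_SF₆) = √(2.02/146.06) = √0.01383 = 0.1176.
So the time for H₂ is 862 × 0.1176 = 101.4 s.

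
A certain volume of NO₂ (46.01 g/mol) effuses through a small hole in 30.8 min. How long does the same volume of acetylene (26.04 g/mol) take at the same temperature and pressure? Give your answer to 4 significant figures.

Using Graham's law: t_C₂H₂/t_NO₂ = √(M_C₂H₂/M_NO₂) = √(26.04/46.01) = √0.5660 = 0.7523.
So the time for C₂H₂ is 30.8 × 0.7523 = 23.17 min.

23.17 min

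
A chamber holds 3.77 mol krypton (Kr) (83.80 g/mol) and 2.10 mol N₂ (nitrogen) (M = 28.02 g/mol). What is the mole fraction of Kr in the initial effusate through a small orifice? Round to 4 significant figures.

Each component's effusion rate ∝ (its partial pressure)·(1/√M) ∝ n_i/√M_i.
Mole fraction of Kr in the effusate = (n_Kr/√M_Kr) / (n_Kr/√M_Kr + n_N₂/√M_N₂)
= (3.77/√83.80) / (3.77/√83.80 + 2.10/√28.02) = 0.4118/(0.4118 + 0.3967) = 0.5093.

0.5093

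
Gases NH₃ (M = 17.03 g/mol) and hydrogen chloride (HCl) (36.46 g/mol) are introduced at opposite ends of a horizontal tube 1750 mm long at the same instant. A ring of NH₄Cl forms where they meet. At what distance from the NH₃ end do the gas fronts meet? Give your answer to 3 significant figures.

1040 mm

In equal time, each gas travels a distance ∝ its rate ∝ 1/√M, so d_NH₃/d_HCl = √(M_HCl/M_NH₃) = √(36.46/17.03) = 1.463.
With d_NH₃ + d_HCl = 1750 mm, d_HCl = 1750/(1 + 1.463) = 710.5 mm.
d_NH₃ = 1750 − 710.5 = 1040 mm.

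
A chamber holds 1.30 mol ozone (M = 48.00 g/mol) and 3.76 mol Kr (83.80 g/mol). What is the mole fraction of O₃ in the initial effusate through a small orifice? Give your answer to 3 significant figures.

Rate_i ∝ x_i/√M_i (Graham's law weighted by mole fraction), so the effusate composition follows n_i/√M_i.
Mole fraction of O₃ in the effusate = (n_O₃/√M_O₃) / (n_O₃/√M_O₃ + n_Kr/√M_Kr)
= (1.30/√48.00) / (1.30/√48.00 + 3.76/√83.80) = 0.1876/(0.1876 + 0.4107) = 0.314.

0.314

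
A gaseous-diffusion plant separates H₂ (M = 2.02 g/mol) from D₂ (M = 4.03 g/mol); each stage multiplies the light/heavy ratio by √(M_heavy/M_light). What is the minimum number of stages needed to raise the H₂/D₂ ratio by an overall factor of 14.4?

8

Single-stage factor α = √(4.03/2.02), so ln α = ½ ln(1.99505) = 0.3453.
Need α^N ≥ 14.4 ⇒ N ≥ ln(14.4) / ln α = 2.667 / 0.3453 = 7.72.
So at least 8 stages are needed.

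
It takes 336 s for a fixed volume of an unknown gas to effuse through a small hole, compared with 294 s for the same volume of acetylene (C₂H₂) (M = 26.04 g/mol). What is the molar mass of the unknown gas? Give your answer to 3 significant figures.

34.0 g/mol

By Graham's law, t_X/t_C₂H₂ = √(M_X/M_C₂H₂).
336/294 = 1.143 = √(M_X/26.04)
M_X = 26.04 × 1.143² = 26.04 × 1.306 = 34.0 g/mol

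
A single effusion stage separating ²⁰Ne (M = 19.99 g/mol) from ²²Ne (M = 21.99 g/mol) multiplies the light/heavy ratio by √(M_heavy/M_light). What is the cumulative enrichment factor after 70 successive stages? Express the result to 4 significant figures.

After 70 stages the ratio has grown by (√(21.99/19.99))^70 = (21.99/19.99)^(70/2).
= 1.10005^35 = 28.15.

28.15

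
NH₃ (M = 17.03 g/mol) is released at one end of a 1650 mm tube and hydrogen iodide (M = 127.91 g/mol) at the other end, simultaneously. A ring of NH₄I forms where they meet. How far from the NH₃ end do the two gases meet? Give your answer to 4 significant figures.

1209 mm

Graham's law gives d_NH₃/d_HI = rate_NH₃/rate_HI = √(M_HI/M_NH₃) = √(127.91/17.03) = 2.741.
With d_NH₃ + d_HI = 1650 mm, d_HI = 1650/(1 + 2.741) = 441.1 mm.
d_NH₃ = 1650 − 441.1 = 1209 mm.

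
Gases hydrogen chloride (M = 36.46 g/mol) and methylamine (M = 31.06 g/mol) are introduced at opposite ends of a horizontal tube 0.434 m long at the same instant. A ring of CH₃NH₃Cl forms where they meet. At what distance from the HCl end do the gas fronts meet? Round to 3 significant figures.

In equal time, each gas travels a distance ∝ its rate ∝ 1/√M, so d_HCl/d_CH₃NH₂ = √(M_CH₃NH₂/M_HCl) = √(31.06/36.46) = 0.9230.
With d_HCl + d_CH₃NH₂ = 0.434 m, d_CH₃NH₂ = 0.434/(1 + 0.9230) = 0.2257 m.
d_HCl = 0.434 − 0.2257 = 0.208 m.

0.208 m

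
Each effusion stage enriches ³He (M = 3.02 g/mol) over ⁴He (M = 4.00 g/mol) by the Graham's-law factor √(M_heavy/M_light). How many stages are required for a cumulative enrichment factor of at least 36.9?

Per stage α = (4.00/3.02)^(1/2) = 1.32450^0.5, giving ln α = 0.1405.
Need α^N ≥ 36.9 ⇒ N ≥ ln(36.9) / ln α = 3.608 / 0.1405 = 25.68.
So at least 26 stages are needed.

26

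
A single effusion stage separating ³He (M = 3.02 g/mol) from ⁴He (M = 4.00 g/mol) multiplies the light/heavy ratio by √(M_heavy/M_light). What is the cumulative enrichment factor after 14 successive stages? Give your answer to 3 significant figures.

7.15

After 14 stages the ratio has grown by (√(4.00/3.02))^14 = (4.00/3.02)^(14/2).
= 1.32450^7 = 7.15.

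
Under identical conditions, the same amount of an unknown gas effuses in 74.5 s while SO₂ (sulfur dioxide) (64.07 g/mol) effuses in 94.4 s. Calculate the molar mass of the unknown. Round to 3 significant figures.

From Graham's law, t_X/t_SO₂ = √(M_X/M_SO₂).
74.5/94.4 = 0.7892 = √(M_X/64.07)
M_X = 64.07 × 0.7892² = 64.07 × 0.6228 = 39.9 g/mol

39.9 g/mol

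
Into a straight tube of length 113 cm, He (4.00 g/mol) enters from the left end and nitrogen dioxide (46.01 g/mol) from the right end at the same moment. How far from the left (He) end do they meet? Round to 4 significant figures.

Graham's law gives d_He/d_NO₂ = rate_He/rate_NO₂ = √(M_NO₂/M_He) = √(46.01/4.00) = 3.392.
With d_He + d_NO₂ = 113 cm, d_NO₂ = 113/(1 + 3.392) = 25.73 cm.
d_He = 113 − 25.73 = 87.27 cm.

87.27 cm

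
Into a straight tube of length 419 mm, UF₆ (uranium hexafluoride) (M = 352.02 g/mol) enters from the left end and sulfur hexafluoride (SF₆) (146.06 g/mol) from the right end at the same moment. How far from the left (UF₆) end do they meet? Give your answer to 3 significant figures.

Distances travelled in equal time are proportional to diffusion rates, so d_UF₆/d_SF₆ = √(M_SF₆/M_UF₆) = √(146.06/352.02) = 0.6441.
With d_UF₆ + d_SF₆ = 419 mm, d_SF₆ = 419/(1 + 0.6441) = 254.8 mm.
d_UF₆ = 419 − 254.8 = 164 mm.

164 mm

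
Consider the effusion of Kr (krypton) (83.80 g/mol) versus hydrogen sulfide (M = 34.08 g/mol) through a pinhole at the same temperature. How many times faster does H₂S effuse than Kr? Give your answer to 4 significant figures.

1.568

Using Graham's law: rate_H₂S/rate_Kr = √(M_Kr/M_H₂S) = √(83.80/34.08) = √2.459 = 1.568.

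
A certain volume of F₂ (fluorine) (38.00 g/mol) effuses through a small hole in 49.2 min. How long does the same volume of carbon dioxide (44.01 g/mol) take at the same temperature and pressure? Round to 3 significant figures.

52.9 min

Graham's law gives t_CO₂/t_F₂ = √(M_CO₂/M_F₂) = √(44.01/38.00) = √1.158 = 1.076.
So the time for CO₂ is 49.2 × 1.076 = 52.9 min.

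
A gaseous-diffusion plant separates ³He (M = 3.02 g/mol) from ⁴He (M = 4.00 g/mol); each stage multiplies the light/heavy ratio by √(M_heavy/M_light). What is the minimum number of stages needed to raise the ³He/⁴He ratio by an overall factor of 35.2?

26

With α = √(4.00/3.02) per stage, ln α = ½ ln(1.32450) = 0.1405.
Need α^N ≥ 35.2 ⇒ N ≥ ln(35.2) / ln α = 3.561 / 0.1405 = 25.34.
So at least 26 stages are needed.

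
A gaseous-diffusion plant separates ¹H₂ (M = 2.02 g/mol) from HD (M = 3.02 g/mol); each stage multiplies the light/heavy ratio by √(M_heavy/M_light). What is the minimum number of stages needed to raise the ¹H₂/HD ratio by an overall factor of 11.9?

Per stage α = (3.02/2.02)^(1/2) = 1.49505^0.5, giving ln α = 0.2011.
Need α^N ≥ 11.9 ⇒ N ≥ ln(11.9) / ln α = 2.477 / 0.2011 = 12.32.
Rounding up, N = 13 stages.

13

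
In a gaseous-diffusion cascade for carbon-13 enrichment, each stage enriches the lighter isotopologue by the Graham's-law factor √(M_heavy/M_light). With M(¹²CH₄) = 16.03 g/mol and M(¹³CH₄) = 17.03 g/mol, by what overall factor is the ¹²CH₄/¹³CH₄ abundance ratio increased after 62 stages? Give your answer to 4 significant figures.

6.527

The single-stage factor is √(M_heavy/M_light), so 62 stages give [√(17.03/16.03)]^62 = (17.03/16.03)^(62/2).
= 1.06238^31 = 6.527.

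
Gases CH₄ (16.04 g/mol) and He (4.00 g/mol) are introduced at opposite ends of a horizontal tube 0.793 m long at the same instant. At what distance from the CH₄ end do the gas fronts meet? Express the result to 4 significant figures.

0.2641 m

The fronts meet when d_CH₄ + d_He = L with d_CH₄/d_He = √(M_He/M_CH₄) (Graham's law). Here √(M_He/M_CH₄) = √(4.00/16.04) = 0.4994.
With d_CH₄ + d_He = 0.793 m, d_He = 0.793/(1 + 0.4994) = 0.5289 m.
d_CH₄ = 0.793 − 0.5289 = 0.2641 m.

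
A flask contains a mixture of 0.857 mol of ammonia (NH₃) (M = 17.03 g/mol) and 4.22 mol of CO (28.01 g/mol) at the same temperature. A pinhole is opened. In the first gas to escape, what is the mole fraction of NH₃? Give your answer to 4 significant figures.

0.2066

The effusion rate of species i is ∝ p_i/√M_i ∝ n_i/√M_i.
x_NH₃(eff) = (n_NH₃/√M_NH₃) / (n_NH₃/√M_NH₃ + n_CO/√M_CO)
= (0.857/√17.03) / (0.857/√17.03 + 4.22/√28.01) = 0.2077/(0.2077 + 0.7974) = 0.2066.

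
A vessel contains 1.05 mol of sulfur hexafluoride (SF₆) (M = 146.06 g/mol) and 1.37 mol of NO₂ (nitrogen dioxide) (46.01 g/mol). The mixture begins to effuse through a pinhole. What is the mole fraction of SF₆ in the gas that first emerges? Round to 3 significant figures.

0.301

Each component's effusion rate ∝ (its partial pressure)·(1/√M) ∝ n_i/√M_i.
So x_SF₆ in the escaping gas = (n_SF₆/√M_SF₆) / Σ(n_i/√M_i)
= (1.05/√146.06) / (1.05/√146.06 + 1.37/√46.01) = 0.08688/(0.08688 + 0.2020) = 0.301.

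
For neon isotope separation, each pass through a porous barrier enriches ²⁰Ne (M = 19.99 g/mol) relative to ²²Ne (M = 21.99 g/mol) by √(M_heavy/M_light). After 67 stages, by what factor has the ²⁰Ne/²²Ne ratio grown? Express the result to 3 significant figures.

The single-stage factor is √(M_heavy/M_light), so 67 stages give [√(21.99/19.99)]^67 = (21.99/19.99)^(67/2).
= 1.10005^(67/2) = 24.4.

24.4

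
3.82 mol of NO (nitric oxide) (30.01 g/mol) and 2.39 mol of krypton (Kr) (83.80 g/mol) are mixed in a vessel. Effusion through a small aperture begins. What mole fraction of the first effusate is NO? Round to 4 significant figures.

0.7276

The effusion rate of species i is ∝ p_i/√M_i ∝ n_i/√M_i.
x_NO(eff) = (n_NO/√M_NO) / (n_NO/√M_NO + n_Kr/√M_Kr)
= (3.82/√30.01) / (3.82/√30.01 + 2.39/√83.80) = 0.6973/(0.6973 + 0.2611) = 0.7276.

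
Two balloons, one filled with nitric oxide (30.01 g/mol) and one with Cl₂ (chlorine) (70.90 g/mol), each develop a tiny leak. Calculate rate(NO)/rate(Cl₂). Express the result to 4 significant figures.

Using Graham's law: rate_NO/rate_Cl₂ = √(M_Cl₂/M_NO) = √(70.90/30.01) = √2.363 = 1.537.

1.537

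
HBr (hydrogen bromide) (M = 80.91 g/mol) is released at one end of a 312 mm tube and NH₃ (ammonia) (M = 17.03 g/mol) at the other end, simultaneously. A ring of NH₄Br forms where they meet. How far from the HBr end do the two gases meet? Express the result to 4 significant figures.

Graham's law gives d_HBr/d_NH₃ = rate_HBr/rate_NH₃ = √(M_NH₃/M_HBr) = √(17.03/80.91) = 0.4588.
With d_HBr + d_NH₃ = 312 mm, d_NH₃ = 312/(1 + 0.4588) = 213.9 mm.
d_HBr = 312 − 213.9 = 98.12 mm.

98.12 mm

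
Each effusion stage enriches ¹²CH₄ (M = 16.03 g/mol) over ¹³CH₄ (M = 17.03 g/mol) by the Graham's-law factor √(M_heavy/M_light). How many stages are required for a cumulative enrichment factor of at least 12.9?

85

Per stage α = (17.03/16.03)^(1/2) = 1.06238^0.5, giving ln α = 0.03026.
Need α^N ≥ 12.9 ⇒ N ≥ ln(12.9) / ln α = 2.557 / 0.03026 = 84.52.
Minimum whole number of stages: N = 85.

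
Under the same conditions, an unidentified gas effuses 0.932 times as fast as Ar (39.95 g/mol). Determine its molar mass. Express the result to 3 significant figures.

From Graham's law, rate_X/rate_Ar = √(M_Ar/M_X).
0.932 = √(39.95/M_X)
M_X = 39.95 / 0.932² = 39.95 / 0.8686 = 46.0 g/mol

46.0 g/mol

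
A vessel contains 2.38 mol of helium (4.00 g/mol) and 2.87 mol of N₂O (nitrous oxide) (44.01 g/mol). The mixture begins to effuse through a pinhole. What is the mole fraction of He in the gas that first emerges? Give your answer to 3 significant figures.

0.733

The effusion rate of species i is ∝ p_i/√M_i ∝ n_i/√M_i.
So x_He in the escaping gas = (n_He/√M_He) / Σ(n_i/√M_i)
= (2.38/√4.00) / (2.38/√4.00 + 2.87/√44.01) = 1.190/(1.190 + 0.4326) = 0.733.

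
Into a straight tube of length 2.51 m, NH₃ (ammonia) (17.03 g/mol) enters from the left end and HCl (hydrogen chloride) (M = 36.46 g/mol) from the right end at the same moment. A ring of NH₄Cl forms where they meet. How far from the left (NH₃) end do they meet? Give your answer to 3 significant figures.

1.49 m

Distances travelled in equal time are proportional to diffusion rates, so d_NH₃/d_HCl = √(M_HCl/M_NH₃) = √(36.46/17.03) = 1.463.
With d_NH₃ + d_HCl = 2.51 m, d_HCl = 2.51/(1 + 1.463) = 1.019 m.
d_NH₃ = 2.51 − 1.019 = 1.49 m.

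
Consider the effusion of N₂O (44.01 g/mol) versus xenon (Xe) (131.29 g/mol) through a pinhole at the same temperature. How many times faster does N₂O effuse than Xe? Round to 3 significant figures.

1.73

Since effusion rate ∝ 1/√M, rate_N₂O/rate_Xe = √(M_Xe/M_N₂O) = √(131.29/44.01) = √2.983 = 1.73.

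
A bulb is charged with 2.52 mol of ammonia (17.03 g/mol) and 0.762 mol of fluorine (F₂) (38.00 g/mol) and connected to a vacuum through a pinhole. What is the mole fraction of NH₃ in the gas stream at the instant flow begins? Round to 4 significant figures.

0.8317

Rate_i ∝ x_i/√M_i (Graham's law weighted by mole fraction), so the effusate composition follows n_i/√M_i.
x_NH₃(eff) = (n_NH₃/√M_NH₃) / (n_NH₃/√M_NH₃ + n_F₂/√M_F₂)
= (2.52/√17.03) / (2.52/√17.03 + 0.762/√38.00) = 0.6107/(0.6107 + 0.1236) = 0.8317.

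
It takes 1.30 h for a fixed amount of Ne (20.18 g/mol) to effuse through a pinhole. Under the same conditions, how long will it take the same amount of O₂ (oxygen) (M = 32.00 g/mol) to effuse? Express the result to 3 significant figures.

From Graham's law, t_O₂/t_Ne = √(M_O₂/M_Ne) = √(32.00/20.18) = √1.586 = 1.259.
So the time for O₂ is 1.30 × 1.259 = 1.64 h.

1.64 h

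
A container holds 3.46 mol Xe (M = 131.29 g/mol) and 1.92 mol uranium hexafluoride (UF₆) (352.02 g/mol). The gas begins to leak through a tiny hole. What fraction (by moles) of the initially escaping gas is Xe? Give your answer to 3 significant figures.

0.747

The effusion rate of species i is ∝ p_i/√M_i ∝ n_i/√M_i.
So x_Xe in the escaping gas = (n_Xe/√M_Xe) / Σ(n_i/√M_i)
= (3.46/√131.29) / (3.46/√131.29 + 1.92/√352.02) = 0.3020/(0.3020 + 0.1023) = 0.747.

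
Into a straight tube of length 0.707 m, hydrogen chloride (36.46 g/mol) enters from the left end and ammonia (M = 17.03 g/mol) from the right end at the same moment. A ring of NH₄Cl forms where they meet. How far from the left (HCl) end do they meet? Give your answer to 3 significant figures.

0.287 m

Graham's law gives d_HCl/d_NH₃ = rate_HCl/rate_NH₃ = √(M_NH₃/M_HCl) = √(17.03/36.46) = 0.6834.
With d_HCl + d_NH₃ = 0.707 m, d_NH₃ = 0.707/(1 + 0.6834) = 0.4200 m.
d_HCl = 0.707 − 0.4200 = 0.287 m.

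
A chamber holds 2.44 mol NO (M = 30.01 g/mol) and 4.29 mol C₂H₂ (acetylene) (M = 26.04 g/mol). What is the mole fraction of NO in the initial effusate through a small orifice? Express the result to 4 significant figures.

0.3463

Each component's effusion rate ∝ (its partial pressure)·(1/√M) ∝ n_i/√M_i.
x_NO(eff) = (n_NO/√M_NO) / (n_NO/√M_NO + n_C₂H₂/√M_C₂H₂)
= (2.44/√30.01) / (2.44/√30.01 + 4.29/√26.04) = 0.4454/(0.4454 + 0.8407) = 0.3463.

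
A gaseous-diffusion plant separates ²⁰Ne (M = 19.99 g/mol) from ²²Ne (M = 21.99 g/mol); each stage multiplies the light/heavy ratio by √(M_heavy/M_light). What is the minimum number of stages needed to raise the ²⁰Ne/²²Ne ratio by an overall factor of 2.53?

20

Single-stage factor α = √(21.99/19.99), so ln α = ½ ln(1.10005) = 0.04768.
Need α^N ≥ 2.53 ⇒ N ≥ ln(2.53) / ln α = 0.9282 / 0.04768 = 19.47.
Minimum whole number of stages: N = 20.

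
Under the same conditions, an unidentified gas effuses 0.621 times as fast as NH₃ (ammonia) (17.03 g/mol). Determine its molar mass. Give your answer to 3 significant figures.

44.2 g/mol

Using Graham's law: rate_X/rate_NH₃ = √(M_NH₃/M_X).
0.621 = √(17.03/M_X)
M_X = 17.03 / 0.621² = 17.03 / 0.3856 = 44.2 g/mol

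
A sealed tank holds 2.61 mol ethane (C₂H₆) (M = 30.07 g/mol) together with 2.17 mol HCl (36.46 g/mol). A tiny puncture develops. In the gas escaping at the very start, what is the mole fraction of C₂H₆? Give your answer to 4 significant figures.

0.5698

Effusion rate of each component ∝ n_i/√M_i (partial pressure × 1/√M).
So x_C₂H₆ in the escaping gas = (n_C₂H₆/√M_C₂H₆) / Σ(n_i/√M_i)
= (2.61/√30.07) / (2.61/√30.07 + 2.17/√36.46) = 0.4760/(0.4760 + 0.3594) = 0.5698.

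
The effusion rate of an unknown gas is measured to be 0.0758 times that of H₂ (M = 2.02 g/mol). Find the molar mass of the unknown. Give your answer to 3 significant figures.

By Graham's law, rate_X/rate_H₂ = √(M_H₂/M_X).
0.0758 = √(2.02/M_X)
M_X = 2.02 / 0.0758² = 2.02 / 0.005746 = 352 g/mol

352 g/mol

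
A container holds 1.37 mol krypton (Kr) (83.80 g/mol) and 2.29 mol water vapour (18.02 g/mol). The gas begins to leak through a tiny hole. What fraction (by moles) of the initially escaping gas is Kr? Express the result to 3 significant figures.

0.217

Rate_i ∝ x_i/√M_i (Graham's law weighted by mole fraction), so the effusate composition follows n_i/√M_i.
So x_Kr in the escaping gas = (n_Kr/√M_Kr) / Σ(n_i/√M_i)
= (1.37/√83.80) / (1.37/√83.80 + 2.29/√18.02) = 0.1497/(0.1497 + 0.5395) = 0.217.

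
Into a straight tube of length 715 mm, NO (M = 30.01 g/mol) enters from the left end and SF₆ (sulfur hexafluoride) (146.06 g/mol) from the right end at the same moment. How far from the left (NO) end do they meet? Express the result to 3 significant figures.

492 mm

The fronts meet when d_NO + d_SF₆ = L with d_NO/d_SF₆ = √(M_SF₆/M_NO) (Graham's law). Here √(M_SF₆/M_NO) = √(146.06/30.01) = 2.206.
With d_NO + d_SF₆ = 715 mm, d_SF₆ = 715/(1 + 2.206) = 223.0 mm.
d_NO = 715 − 223.0 = 492 mm.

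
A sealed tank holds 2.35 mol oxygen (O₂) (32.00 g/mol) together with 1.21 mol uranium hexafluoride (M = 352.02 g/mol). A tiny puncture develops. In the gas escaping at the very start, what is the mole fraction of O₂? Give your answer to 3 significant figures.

0.866

The effusion rate of species i is ∝ p_i/√M_i ∝ n_i/√M_i.
x_O₂(eff) = (n_O₂/√M_O₂) / (n_O₂/√M_O₂ + n_UF₆/√M_UF₆)
= (2.35/√32.00) / (2.35/√32.00 + 1.21/√352.02) = 0.4154/(0.4154 + 0.06449) = 0.866.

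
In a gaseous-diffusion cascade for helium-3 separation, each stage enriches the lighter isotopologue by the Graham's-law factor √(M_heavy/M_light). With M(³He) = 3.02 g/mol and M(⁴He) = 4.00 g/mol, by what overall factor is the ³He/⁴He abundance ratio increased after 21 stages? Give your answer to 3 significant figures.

19.1

Each stage multiplies the ratio by α = √(4.00/3.02), so after 21 stages the overall factor is α^21 = (4.00/3.02)^(21/2).
= 1.32450^(21/2) = 19.1.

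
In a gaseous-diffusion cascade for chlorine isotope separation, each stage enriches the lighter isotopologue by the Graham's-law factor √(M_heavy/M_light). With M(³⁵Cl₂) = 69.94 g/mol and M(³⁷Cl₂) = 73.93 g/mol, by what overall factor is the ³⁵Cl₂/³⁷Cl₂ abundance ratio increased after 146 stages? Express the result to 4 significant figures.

Each stage multiplies the ratio by α = √(73.93/69.94), so after 146 stages the overall factor is α^146 = (73.93/69.94)^(146/2).
= 1.05705^73 = 57.40.

57.40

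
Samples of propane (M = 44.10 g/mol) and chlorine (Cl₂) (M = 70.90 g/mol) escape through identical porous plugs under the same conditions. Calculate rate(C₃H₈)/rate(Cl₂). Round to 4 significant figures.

1.268

From Graham's law, rate_C₃H₈/rate_Cl₂ = √(M_Cl₂/M_C₃H₈) = √(70.90/44.10) = √1.608 = 1.268.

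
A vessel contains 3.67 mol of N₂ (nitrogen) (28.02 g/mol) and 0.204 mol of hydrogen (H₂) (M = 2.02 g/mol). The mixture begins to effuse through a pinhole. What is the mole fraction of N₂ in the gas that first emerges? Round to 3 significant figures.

0.828

Each component's effusion rate ∝ (its partial pressure)·(1/√M) ∝ n_i/√M_i.
x_N₂(eff) = (n_N₂/√M_N₂) / (n_N₂/√M_N₂ + n_H₂/√M_H₂)
= (3.67/√28.02) / (3.67/√28.02 + 0.204/√2.02) = 0.6933/(0.6933 + 0.1435) = 0.828.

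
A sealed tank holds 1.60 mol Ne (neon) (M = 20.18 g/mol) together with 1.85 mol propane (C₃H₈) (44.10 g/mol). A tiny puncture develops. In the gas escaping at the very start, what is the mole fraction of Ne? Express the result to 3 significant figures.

0.561

Effusion rate of each component ∝ n_i/√M_i (partial pressure × 1/√M).
So x_Ne in the escaping gas = (n_Ne/√M_Ne) / Σ(n_i/√M_i)
= (1.60/√20.18) / (1.60/√20.18 + 1.85/√44.10) = 0.3562/(0.3562 + 0.2786) = 0.561.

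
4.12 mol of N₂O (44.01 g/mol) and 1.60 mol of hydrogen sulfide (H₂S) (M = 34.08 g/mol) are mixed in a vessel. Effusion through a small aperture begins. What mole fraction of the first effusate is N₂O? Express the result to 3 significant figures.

The effusion rate of species i is ∝ p_i/√M_i ∝ n_i/√M_i.
So x_N₂O in the escaping gas = (n_N₂O/√M_N₂O) / Σ(n_i/√M_i)
= (4.12/√44.01) / (4.12/√44.01 + 1.60/√34.08) = 0.6210/(0.6210 + 0.2741) = 0.694.

0.694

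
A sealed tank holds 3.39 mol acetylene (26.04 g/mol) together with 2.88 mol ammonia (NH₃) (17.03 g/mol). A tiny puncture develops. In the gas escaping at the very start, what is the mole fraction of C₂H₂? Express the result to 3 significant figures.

Each component's effusion rate ∝ (its partial pressure)·(1/√M) ∝ n_i/√M_i.
x_C₂H₂(eff) = (n_C₂H₂/√M_C₂H₂) / (n_C₂H₂/√M_C₂H₂ + n_NH₃/√M_NH₃)
= (3.39/√26.04) / (3.39/√26.04 + 2.88/√17.03) = 0.6643/(0.6643 + 0.6979) = 0.488.

0.488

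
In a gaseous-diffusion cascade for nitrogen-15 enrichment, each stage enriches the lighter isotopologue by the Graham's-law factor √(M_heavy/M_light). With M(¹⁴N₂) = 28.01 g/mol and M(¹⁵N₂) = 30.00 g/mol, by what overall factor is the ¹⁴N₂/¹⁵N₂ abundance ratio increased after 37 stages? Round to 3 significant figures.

The single-stage factor is √(M_heavy/M_light), so 37 stages give [√(30.00/28.01)]^37 = (30.00/28.01)^(37/2).
= 1.07105^(37/2) = 3.56.

3.56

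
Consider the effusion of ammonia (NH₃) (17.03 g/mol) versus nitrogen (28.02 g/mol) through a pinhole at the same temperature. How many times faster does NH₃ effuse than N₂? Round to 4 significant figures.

From Graham's law, rate_NH₃/rate_N₂ = √(M_N₂/M_NH₃) = √(28.02/17.03) = √1.645 = 1.283.

1.283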